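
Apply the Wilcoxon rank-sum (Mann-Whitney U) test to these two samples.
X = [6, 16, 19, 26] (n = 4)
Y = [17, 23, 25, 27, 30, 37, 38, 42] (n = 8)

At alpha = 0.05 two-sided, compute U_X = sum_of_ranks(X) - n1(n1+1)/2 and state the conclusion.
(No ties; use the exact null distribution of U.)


Step 1: Combine and sort all 12 observations; assign midranks.
sorted (value, group): (6,X), (16,X), (17,Y), (19,X), (23,Y), (25,Y), (26,X), (27,Y), (30,Y), (37,Y), (38,Y), (42,Y)
ranks: 6->1, 16->2, 17->3, 19->4, 23->5, 25->6, 26->7, 27->8, 30->9, 37->10, 38->11, 42->12
Step 2: Rank sum for X: R1 = 1 + 2 + 4 + 7 = 14.
Step 3: U_X = R1 - n1(n1+1)/2 = 14 - 4*5/2 = 14 - 10 = 4.
       U_Y = n1*n2 - U_X = 32 - 4 = 28.
Step 4: No ties, so the exact null distribution of U (based on enumerating the C(12,4) = 495 equally likely rank assignments) gives the two-sided p-value.
Step 5: p-value = 0.048485; compare to alpha = 0.05. reject H0.

U_X = 4, p = 0.048485, reject H0 at alpha = 0.05.


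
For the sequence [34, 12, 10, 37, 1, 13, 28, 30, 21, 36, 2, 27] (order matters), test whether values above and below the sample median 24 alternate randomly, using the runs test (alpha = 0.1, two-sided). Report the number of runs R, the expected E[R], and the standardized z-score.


Step 1: Compute median = 24; label A = above, B = below.
Labels in order: ABBABBAABABA  (n_A = 6, n_B = 6)
Step 2: Count runs R = 9.
Step 3: Under H0 (random ordering), E[R] = 2*n_A*n_B/(n_A+n_B) + 1 = 2*6*6/12 + 1 = 7.0000.
        Var[R] = 2*n_A*n_B*(2*n_A*n_B - n_A - n_B) / ((n_A+n_B)^2 * (n_A+n_B-1)) = 4320/1584 = 2.7273.
        SD[R] = 1.6514.
Step 4: Continuity-corrected z = (R - 0.5 - E[R]) / SD[R] = (9 - 0.5 - 7.0000) / 1.6514 = 0.9083.
Step 5: Two-sided p-value via normal approximation = 2*(1 - Phi(|z|)) = 0.363722.
Step 6: alpha = 0.1. fail to reject H0.

R = 9, z = 0.9083, p = 0.363722, fail to reject H0.


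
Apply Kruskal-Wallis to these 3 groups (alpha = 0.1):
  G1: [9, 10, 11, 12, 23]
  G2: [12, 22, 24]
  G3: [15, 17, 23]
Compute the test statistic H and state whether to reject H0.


Step 1: Combine all N = 11 observations and assign midranks.
sorted (value, group, rank): (9,G1,1), (10,G1,2), (11,G1,3), (12,G1,4.5), (12,G2,4.5), (15,G3,6), (17,G3,7), (22,G2,8), (23,G1,9.5), (23,G3,9.5), (24,G2,11)
Step 2: Sum ranks within each group.
R_1 = 20 (n_1 = 5)
R_2 = 23.5 (n_2 = 3)
R_3 = 22.5 (n_3 = 3)
Step 3: H = 12/(N(N+1)) * sum(R_i^2/n_i) - 3(N+1)
     = 12/(11*12) * (20^2/5 + 23.5^2/3 + 22.5^2/3) - 3*12
     = 0.090909 * 432.833 - 36
     = 3.348485.
Step 4: Ties present; correction factor C = 1 - 12/(11^3 - 11) = 0.990909. Corrected H = 3.348485 / 0.990909 = 3.379205.
Step 5: Under H0, H ~ chi^2(2); p-value = 0.184593.
Step 6: alpha = 0.1. fail to reject H0.

H = 3.3792, df = 2, p = 0.184593, fail to reject H0.


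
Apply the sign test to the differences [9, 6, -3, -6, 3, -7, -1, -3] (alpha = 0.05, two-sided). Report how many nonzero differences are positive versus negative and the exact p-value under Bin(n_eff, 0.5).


Step 1: Discard zero differences. Original n = 8; n_eff = number of nonzero differences = 8.
Nonzero differences (with sign): +9, +6, -3, -6, +3, -7, -1, -3
Step 2: Count signs: positive = 3, negative = 5.
Step 3: Under H0: P(positive) = 0.5, so the number of positives S ~ Bin(8, 0.5).
Step 4: Two-sided exact p-value = sum of Bin(8,0.5) probabilities at or below the observed probability = 0.726562.
Step 5: alpha = 0.05. fail to reject H0.

n_eff = 8, pos = 3, neg = 5, p = 0.726562, fail to reject H0.


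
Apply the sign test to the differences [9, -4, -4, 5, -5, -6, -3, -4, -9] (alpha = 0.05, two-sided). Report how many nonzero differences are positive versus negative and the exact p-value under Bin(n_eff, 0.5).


Step 1: Discard zero differences. Original n = 9; n_eff = number of nonzero differences = 9.
Nonzero differences (with sign): +9, -4, -4, +5, -5, -6, -3, -4, -9
Step 2: Count signs: positive = 2, negative = 7.
Step 3: Under H0: P(positive) = 0.5, so the number of positives S ~ Bin(9, 0.5).
Step 4: Two-sided exact p-value = sum of Bin(9,0.5) probabilities at or below the observed probability = 0.179688.
Step 5: alpha = 0.05. fail to reject H0.

n_eff = 9, pos = 2, neg = 7, p = 0.179688, fail to reject H0.


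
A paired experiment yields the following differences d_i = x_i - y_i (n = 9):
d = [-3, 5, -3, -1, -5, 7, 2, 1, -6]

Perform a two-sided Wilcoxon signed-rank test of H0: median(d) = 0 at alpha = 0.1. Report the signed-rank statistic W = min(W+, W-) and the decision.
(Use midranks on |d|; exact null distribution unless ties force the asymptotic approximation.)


Step 1: Drop any zero differences (none here) and take |d_i|.
|d| = [3, 5, 3, 1, 5, 7, 2, 1, 6]
Step 2: Midrank |d_i| (ties get averaged ranks).
ranks: |3|->4.5, |5|->6.5, |3|->4.5, |1|->1.5, |5|->6.5, |7|->9, |2|->3, |1|->1.5, |6|->8
Step 3: Attach original signs; sum ranks with positive sign and with negative sign.
W+ = 6.5 + 9 + 3 + 1.5 = 20
W- = 4.5 + 4.5 + 1.5 + 6.5 + 8 = 25
(Check: W+ + W- = 45 should equal n(n+1)/2 = 45.)
Step 4: Test statistic W = min(W+, W-) = 20.
Step 5: Ties in |d|, so use the tie-corrected normal approximation.
        E[W] = n(n+1)/4 = 9*10/4 = 22.5.
        Tie groups: |d|=1 (t=2), |d|=3 (t=2), |d|=5 (t=2); sum(t^3 - t) = 18.
        Var[W] = n(n+1)(2n+1)/24 - sum(t^3-t)/48 = 1710/24 - 18/48 = 70.875.
        z = (W - E[W]) / sqrt(Var[W]) = (20 - 22.5) / 8.4187 = -0.2970.
        Two-sided p = 2*Phi(z) = 0.766499.
Step 6: alpha = 0.1. fail to reject H0.

W+ = 20, W- = 25, W = min = 20, p = 0.766499, fail to reject H0.


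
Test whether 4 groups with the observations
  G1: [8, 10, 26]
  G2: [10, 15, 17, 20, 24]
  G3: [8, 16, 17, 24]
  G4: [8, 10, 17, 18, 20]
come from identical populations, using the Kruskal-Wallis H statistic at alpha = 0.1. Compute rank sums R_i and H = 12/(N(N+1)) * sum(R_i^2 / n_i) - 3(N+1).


Step 1: Combine all N = 17 observations and assign midranks.
sorted (value, group, rank): (8,G1,2), (8,G3,2), (8,G4,2), (10,G1,5), (10,G2,5), (10,G4,5), (15,G2,7), (16,G3,8), (17,G2,10), (17,G3,10), (17,G4,10), (18,G4,12), (20,G2,13.5), (20,G4,13.5), (24,G2,15.5), (24,G3,15.5), (26,G1,17)
Step 2: Sum ranks within each group.
R_1 = 24 (n_1 = 3)
R_2 = 51 (n_2 = 5)
R_3 = 35.5 (n_3 = 4)
R_4 = 42.5 (n_4 = 5)
Step 3: H = 12/(N(N+1)) * sum(R_i^2/n_i) - 3(N+1)
     = 12/(17*18) * (24^2/3 + 51^2/5 + 35.5^2/4 + 42.5^2/5) - 3*18
     = 0.039216 * 1388.51 - 54
     = 0.451471.
Step 4: Ties present; correction factor C = 1 - 84/(17^3 - 17) = 0.982843. Corrected H = 0.451471 / 0.982843 = 0.459352.
Step 5: Under H0, H ~ chi^2(3); p-value = 0.927726.
Step 6: alpha = 0.1. fail to reject H0.

H = 0.4594, df = 3, p = 0.927726, fail to reject H0.


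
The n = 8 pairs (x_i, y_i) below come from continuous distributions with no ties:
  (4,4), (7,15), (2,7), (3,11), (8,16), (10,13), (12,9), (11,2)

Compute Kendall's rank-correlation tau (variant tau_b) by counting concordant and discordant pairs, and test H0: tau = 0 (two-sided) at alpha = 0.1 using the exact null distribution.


Step 1: Enumerate the 28 unordered pairs (i,j) with i<j and classify each by sign(x_j-x_i) * sign(y_j-y_i).
  (1,2):dx=+3,dy=+11->C; (1,3):dx=-2,dy=+3->D; (1,4):dx=-1,dy=+7->D; (1,5):dx=+4,dy=+12->C
  (1,6):dx=+6,dy=+9->C; (1,7):dx=+8,dy=+5->C; (1,8):dx=+7,dy=-2->D; (2,3):dx=-5,dy=-8->C
  (2,4):dx=-4,dy=-4->C; (2,5):dx=+1,dy=+1->C; (2,6):dx=+3,dy=-2->D; (2,7):dx=+5,dy=-6->D
  (2,8):dx=+4,dy=-13->D; (3,4):dx=+1,dy=+4->C; (3,5):dx=+6,dy=+9->C; (3,6):dx=+8,dy=+6->C
  (3,7):dx=+10,dy=+2->C; (3,8):dx=+9,dy=-5->D; (4,5):dx=+5,dy=+5->C; (4,6):dx=+7,dy=+2->C
  (4,7):dx=+9,dy=-2->D; (4,8):dx=+8,dy=-9->D; (5,6):dx=+2,dy=-3->D; (5,7):dx=+4,dy=-7->D
  (5,8):dx=+3,dy=-14->D; (6,7):dx=+2,dy=-4->D; (6,8):dx=+1,dy=-11->D; (7,8):dx=-1,dy=-7->C
Step 2: C = 14, D = 14, total pairs = 28.
Step 3: tau = (C - D)/(n(n-1)/2) = (14 - 14)/28 = 0.000000.
Step 4: Exact two-sided p-value (enumerate n! = 40320 permutations of y under H0): p = 1.000000.
Step 5: alpha = 0.1. fail to reject H0.

tau_b = 0.0000 (C=14, D=14), p = 1.000000, fail to reject H0.


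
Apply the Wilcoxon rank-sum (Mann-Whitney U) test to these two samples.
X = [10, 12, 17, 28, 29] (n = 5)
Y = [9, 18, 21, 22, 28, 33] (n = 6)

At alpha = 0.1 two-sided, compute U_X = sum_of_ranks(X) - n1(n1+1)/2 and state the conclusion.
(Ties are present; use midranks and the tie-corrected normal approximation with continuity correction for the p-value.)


Step 1: Combine and sort all 11 observations; assign midranks.
sorted (value, group): (9,Y), (10,X), (12,X), (17,X), (18,Y), (21,Y), (22,Y), (28,X), (28,Y), (29,X), (33,Y)
ranks: 9->1, 10->2, 12->3, 17->4, 18->5, 21->6, 22->7, 28->8.5, 28->8.5, 29->10, 33->11
Step 2: Rank sum for X: R1 = 2 + 3 + 4 + 8.5 + 10 = 27.5.
Step 3: U_X = R1 - n1(n1+1)/2 = 27.5 - 5*6/2 = 27.5 - 15 = 12.5.
       U_Y = n1*n2 - U_X = 30 - 12.5 = 17.5.
Step 4: Ties are present, so use the tie-corrected normal approximation (with continuity correction) for the p-value.
Step 5: p-value = 0.714379; compare to alpha = 0.1. fail to reject H0.

U_X = 12.5, p = 0.714379, fail to reject H0 at alpha = 0.1.


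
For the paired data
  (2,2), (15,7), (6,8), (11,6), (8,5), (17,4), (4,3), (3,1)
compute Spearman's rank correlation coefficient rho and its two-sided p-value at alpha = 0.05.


Step 1: Rank x and y separately (midranks; no ties here).
rank(x): 2->1, 15->7, 6->4, 11->6, 8->5, 17->8, 4->3, 3->2
rank(y): 2->2, 7->7, 8->8, 6->6, 5->5, 4->4, 3->3, 1->1
Step 2: d_i = R_x(i) - R_y(i); compute d_i^2.
  (1-2)^2=1, (7-7)^2=0, (4-8)^2=16, (6-6)^2=0, (5-5)^2=0, (8-4)^2=16, (3-3)^2=0, (2-1)^2=1
sum(d^2) = 34.
Step 3: rho = 1 - 6*34 / (8*(8^2 - 1)) = 1 - 204/504 = 0.595238.
Step 4: Under H0, t = rho * sqrt((n-2)/(1-rho^2)) = 1.8145 ~ t(6).
Step 5: Two-sided p-value from the t-distribution with 6 df = 0.119530.
Step 6: alpha = 0.05. fail to reject H0.

rho = 0.5952, p = 0.119530, fail to reject H0 at alpha = 0.05.


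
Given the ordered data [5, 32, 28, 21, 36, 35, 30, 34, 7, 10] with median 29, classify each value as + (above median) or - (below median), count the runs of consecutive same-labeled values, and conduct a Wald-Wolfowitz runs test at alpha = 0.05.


Step 1: Compute median = 29; label A = above, B = below.
Labels in order: BABBAAAABB  (n_A = 5, n_B = 5)
Step 2: Count runs R = 5.
Step 3: Under H0 (random ordering), E[R] = 2*n_A*n_B/(n_A+n_B) + 1 = 2*5*5/10 + 1 = 6.0000.
        Var[R] = 2*n_A*n_B*(2*n_A*n_B - n_A - n_B) / ((n_A+n_B)^2 * (n_A+n_B-1)) = 2000/900 = 2.2222.
        SD[R] = 1.4907.
Step 4: Continuity-corrected z = (R + 0.5 - E[R]) / SD[R] = (5 + 0.5 - 6.0000) / 1.4907 = -0.3354.
Step 5: Two-sided p-value via normal approximation = 2*(1 - Phi(|z|)) = 0.737316.
Step 6: alpha = 0.05. fail to reject H0.

R = 5, z = -0.3354, p = 0.737316, fail to reject H0.


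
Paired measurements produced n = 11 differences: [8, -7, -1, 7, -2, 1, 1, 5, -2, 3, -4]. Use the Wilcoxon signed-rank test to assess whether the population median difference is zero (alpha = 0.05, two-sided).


Step 1: Drop any zero differences (none here) and take |d_i|.
|d| = [8, 7, 1, 7, 2, 1, 1, 5, 2, 3, 4]
Step 2: Midrank |d_i| (ties get averaged ranks).
ranks: |8|->11, |7|->9.5, |1|->2, |7|->9.5, |2|->4.5, |1|->2, |1|->2, |5|->8, |2|->4.5, |3|->6, |4|->7
Step 3: Attach original signs; sum ranks with positive sign and with negative sign.
W+ = 11 + 9.5 + 2 + 2 + 8 + 6 = 38.5
W- = 9.5 + 2 + 4.5 + 4.5 + 7 = 27.5
(Check: W+ + W- = 66 should equal n(n+1)/2 = 66.)
Step 4: Test statistic W = min(W+, W-) = 27.5.
Step 5: Ties in |d|, so use the tie-corrected normal approximation.
        E[W] = n(n+1)/4 = 11*12/4 = 33.
        Tie groups: |d|=1 (t=3), |d|=2 (t=2), |d|=7 (t=2); sum(t^3 - t) = 36.
        Var[W] = n(n+1)(2n+1)/24 - sum(t^3-t)/48 = 3036/24 - 36/48 = 125.75.
        z = (W - E[W]) / sqrt(Var[W]) = (27.5 - 33) / 11.2138 = -0.4905.
        Two-sided p = 2*Phi(z) = 0.623804.
Step 6: alpha = 0.05. fail to reject H0.

W+ = 38.5, W- = 27.5, W = min = 27.5, p = 0.623804, fail to reject H0.


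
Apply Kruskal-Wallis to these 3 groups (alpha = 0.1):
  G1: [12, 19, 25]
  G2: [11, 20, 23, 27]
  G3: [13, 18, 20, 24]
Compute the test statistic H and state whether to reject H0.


Step 1: Combine all N = 11 observations and assign midranks.
sorted (value, group, rank): (11,G2,1), (12,G1,2), (13,G3,3), (18,G3,4), (19,G1,5), (20,G2,6.5), (20,G3,6.5), (23,G2,8), (24,G3,9), (25,G1,10), (27,G2,11)
Step 2: Sum ranks within each group.
R_1 = 17 (n_1 = 3)
R_2 = 26.5 (n_2 = 4)
R_3 = 22.5 (n_3 = 4)
Step 3: H = 12/(N(N+1)) * sum(R_i^2/n_i) - 3(N+1)
     = 12/(11*12) * (17^2/3 + 26.5^2/4 + 22.5^2/4) - 3*12
     = 0.090909 * 398.458 - 36
     = 0.223485.
Step 4: Ties present; correction factor C = 1 - 6/(11^3 - 11) = 0.995455. Corrected H = 0.223485 / 0.995455 = 0.224505.
Step 5: Under H0, H ~ chi^2(2); p-value = 0.893818.
Step 6: alpha = 0.1. fail to reject H0.

H = 0.2245, df = 2, p = 0.893818, fail to reject H0.


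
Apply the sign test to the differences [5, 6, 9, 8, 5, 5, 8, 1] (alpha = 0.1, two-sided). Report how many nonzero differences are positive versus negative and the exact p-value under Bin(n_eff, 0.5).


Step 1: Discard zero differences. Original n = 8; n_eff = number of nonzero differences = 8.
Nonzero differences (with sign): +5, +6, +9, +8, +5, +5, +8, +1
Step 2: Count signs: positive = 8, negative = 0.
Step 3: Under H0: P(positive) = 0.5, so the number of positives S ~ Bin(8, 0.5).
Step 4: Two-sided exact p-value = sum of Bin(8,0.5) probabilities at or below the observed probability = 0.007812.
Step 5: alpha = 0.1. reject H0.

n_eff = 8, pos = 8, neg = 0, p = 0.007812, reject H0.


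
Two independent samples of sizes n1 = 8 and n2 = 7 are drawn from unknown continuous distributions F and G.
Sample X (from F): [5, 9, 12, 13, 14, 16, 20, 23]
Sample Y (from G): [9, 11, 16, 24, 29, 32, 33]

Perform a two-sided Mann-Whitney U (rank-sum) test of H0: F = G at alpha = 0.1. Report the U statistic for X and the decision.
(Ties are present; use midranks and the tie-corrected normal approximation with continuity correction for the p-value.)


Step 1: Combine and sort all 15 observations; assign midranks.
sorted (value, group): (5,X), (9,X), (9,Y), (11,Y), (12,X), (13,X), (14,X), (16,X), (16,Y), (20,X), (23,X), (24,Y), (29,Y), (32,Y), (33,Y)
ranks: 5->1, 9->2.5, 9->2.5, 11->4, 12->5, 13->6, 14->7, 16->8.5, 16->8.5, 20->10, 23->11, 24->12, 29->13, 32->14, 33->15
Step 2: Rank sum for X: R1 = 1 + 2.5 + 5 + 6 + 7 + 8.5 + 10 + 11 = 51.
Step 3: U_X = R1 - n1(n1+1)/2 = 51 - 8*9/2 = 51 - 36 = 15.
       U_Y = n1*n2 - U_X = 56 - 15 = 41.
Step 4: Ties are present, so use the tie-corrected normal approximation (with continuity correction) for the p-value.
Step 5: p-value = 0.147286; compare to alpha = 0.1. fail to reject H0.

U_X = 15, p = 0.147286, fail to reject H0 at alpha = 0.1.


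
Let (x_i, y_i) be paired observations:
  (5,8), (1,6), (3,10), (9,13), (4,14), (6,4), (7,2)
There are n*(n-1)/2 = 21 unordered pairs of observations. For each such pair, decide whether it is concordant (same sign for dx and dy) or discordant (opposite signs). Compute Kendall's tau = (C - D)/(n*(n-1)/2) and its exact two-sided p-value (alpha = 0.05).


Step 1: Enumerate the 21 unordered pairs (i,j) with i<j and classify each by sign(x_j-x_i) * sign(y_j-y_i).
  (1,2):dx=-4,dy=-2->C; (1,3):dx=-2,dy=+2->D; (1,4):dx=+4,dy=+5->C; (1,5):dx=-1,dy=+6->D
  (1,6):dx=+1,dy=-4->D; (1,7):dx=+2,dy=-6->D; (2,3):dx=+2,dy=+4->C; (2,4):dx=+8,dy=+7->C
  (2,5):dx=+3,dy=+8->C; (2,6):dx=+5,dy=-2->D; (2,7):dx=+6,dy=-4->D; (3,4):dx=+6,dy=+3->C
  (3,5):dx=+1,dy=+4->C; (3,6):dx=+3,dy=-6->D; (3,7):dx=+4,dy=-8->D; (4,5):dx=-5,dy=+1->D
  (4,6):dx=-3,dy=-9->C; (4,7):dx=-2,dy=-11->C; (5,6):dx=+2,dy=-10->D; (5,7):dx=+3,dy=-12->D
  (6,7):dx=+1,dy=-2->D
Step 2: C = 9, D = 12, total pairs = 21.
Step 3: tau = (C - D)/(n(n-1)/2) = (9 - 12)/21 = -0.142857.
Step 4: Exact two-sided p-value (enumerate n! = 5040 permutations of y under H0): p = 0.772619.
Step 5: alpha = 0.05. fail to reject H0.

tau_b = -0.1429 (C=9, D=12), p = 0.772619, fail to reject H0.


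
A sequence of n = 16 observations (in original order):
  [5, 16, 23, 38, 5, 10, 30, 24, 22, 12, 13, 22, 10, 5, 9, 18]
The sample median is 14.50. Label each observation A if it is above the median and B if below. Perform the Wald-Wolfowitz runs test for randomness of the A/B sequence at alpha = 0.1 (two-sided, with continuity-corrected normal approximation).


Step 1: Compute median = 14.50; label A = above, B = below.
Labels in order: BAAABBAAABBABBBA  (n_A = 8, n_B = 8)
Step 2: Count runs R = 8.
Step 3: Under H0 (random ordering), E[R] = 2*n_A*n_B/(n_A+n_B) + 1 = 2*8*8/16 + 1 = 9.0000.
        Var[R] = 2*n_A*n_B*(2*n_A*n_B - n_A - n_B) / ((n_A+n_B)^2 * (n_A+n_B-1)) = 14336/3840 = 3.7333.
        SD[R] = 1.9322.
Step 4: Continuity-corrected z = (R + 0.5 - E[R]) / SD[R] = (8 + 0.5 - 9.0000) / 1.9322 = -0.2588.
Step 5: Two-sided p-value via normal approximation = 2*(1 - Phi(|z|)) = 0.795809.
Step 6: alpha = 0.1. fail to reject H0.

R = 8, z = -0.2588, p = 0.795809, fail to reject H0.


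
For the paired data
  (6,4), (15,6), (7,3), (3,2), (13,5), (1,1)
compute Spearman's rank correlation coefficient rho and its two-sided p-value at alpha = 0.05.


Step 1: Rank x and y separately (midranks; no ties here).
rank(x): 6->3, 15->6, 7->4, 3->2, 13->5, 1->1
rank(y): 4->4, 6->6, 3->3, 2->2, 5->5, 1->1
Step 2: d_i = R_x(i) - R_y(i); compute d_i^2.
  (3-4)^2=1, (6-6)^2=0, (4-3)^2=1, (2-2)^2=0, (5-5)^2=0, (1-1)^2=0
sum(d^2) = 2.
Step 3: rho = 1 - 6*2 / (6*(6^2 - 1)) = 1 - 12/210 = 0.942857.
Step 4: Under H0, t = rho * sqrt((n-2)/(1-rho^2)) = 5.6595 ~ t(4).
Step 5: Two-sided p-value from the t-distribution with 4 df = 0.004805.
Step 6: alpha = 0.05. reject H0.

rho = 0.9429, p = 0.004805, reject H0 at alpha = 0.05.


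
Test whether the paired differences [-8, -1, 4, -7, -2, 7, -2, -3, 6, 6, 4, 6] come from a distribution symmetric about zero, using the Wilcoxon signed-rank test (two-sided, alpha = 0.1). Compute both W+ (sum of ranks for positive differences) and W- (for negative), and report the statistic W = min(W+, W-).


Step 1: Drop any zero differences (none here) and take |d_i|.
|d| = [8, 1, 4, 7, 2, 7, 2, 3, 6, 6, 4, 6]
Step 2: Midrank |d_i| (ties get averaged ranks).
ranks: |8|->12, |1|->1, |4|->5.5, |7|->10.5, |2|->2.5, |7|->10.5, |2|->2.5, |3|->4, |6|->8, |6|->8, |4|->5.5, |6|->8
Step 3: Attach original signs; sum ranks with positive sign and with negative sign.
W+ = 5.5 + 10.5 + 8 + 8 + 5.5 + 8 = 45.5
W- = 12 + 1 + 10.5 + 2.5 + 2.5 + 4 = 32.5
(Check: W+ + W- = 78 should equal n(n+1)/2 = 78.)
Step 4: Test statistic W = min(W+, W-) = 32.5.
Step 5: Ties in |d|, so use the tie-corrected normal approximation.
        E[W] = n(n+1)/4 = 12*13/4 = 39.
        Tie groups: |d|=2 (t=2), |d|=4 (t=2), |d|=6 (t=3), |d|=7 (t=2); sum(t^3 - t) = 42.
        Var[W] = n(n+1)(2n+1)/24 - sum(t^3-t)/48 = 3900/24 - 42/48 = 161.625.
        z = (W - E[W]) / sqrt(Var[W]) = (32.5 - 39) / 12.7132 = -0.5113.
        Two-sided p = 2*Phi(z) = 0.609155.
Step 6: alpha = 0.1. fail to reject H0.

W+ = 45.5, W- = 32.5, W = min = 32.5, p = 0.609155, fail to reject H0.


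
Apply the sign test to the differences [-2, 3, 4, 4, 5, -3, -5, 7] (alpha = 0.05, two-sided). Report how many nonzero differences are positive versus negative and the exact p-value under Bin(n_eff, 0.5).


Step 1: Discard zero differences. Original n = 8; n_eff = number of nonzero differences = 8.
Nonzero differences (with sign): -2, +3, +4, +4, +5, -3, -5, +7
Step 2: Count signs: positive = 5, negative = 3.
Step 3: Under H0: P(positive) = 0.5, so the number of positives S ~ Bin(8, 0.5).
Step 4: Two-sided exact p-value = sum of Bin(8,0.5) probabilities at or below the observed probability = 0.726562.
Step 5: alpha = 0.05. fail to reject H0.

n_eff = 8, pos = 5, neg = 3, p = 0.726562, fail to reject H0.


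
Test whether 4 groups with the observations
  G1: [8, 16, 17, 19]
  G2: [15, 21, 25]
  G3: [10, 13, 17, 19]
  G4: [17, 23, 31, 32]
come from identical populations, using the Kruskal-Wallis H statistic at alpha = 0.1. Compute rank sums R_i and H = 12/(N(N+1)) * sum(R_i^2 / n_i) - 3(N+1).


Step 1: Combine all N = 15 observations and assign midranks.
sorted (value, group, rank): (8,G1,1), (10,G3,2), (13,G3,3), (15,G2,4), (16,G1,5), (17,G1,7), (17,G3,7), (17,G4,7), (19,G1,9.5), (19,G3,9.5), (21,G2,11), (23,G4,12), (25,G2,13), (31,G4,14), (32,G4,15)
Step 2: Sum ranks within each group.
R_1 = 22.5 (n_1 = 4)
R_2 = 28 (n_2 = 3)
R_3 = 21.5 (n_3 = 4)
R_4 = 48 (n_4 = 4)
Step 3: H = 12/(N(N+1)) * sum(R_i^2/n_i) - 3(N+1)
     = 12/(15*16) * (22.5^2/4 + 28^2/3 + 21.5^2/4 + 48^2/4) - 3*16
     = 0.050000 * 1079.46 - 48
     = 5.972917.
Step 4: Ties present; correction factor C = 1 - 30/(15^3 - 15) = 0.991071. Corrected H = 5.972917 / 0.991071 = 6.026727.
Step 5: Under H0, H ~ chi^2(3); p-value = 0.110317.
Step 6: alpha = 0.1. fail to reject H0.

H = 6.0267, df = 3, p = 0.110317, fail to reject H0.


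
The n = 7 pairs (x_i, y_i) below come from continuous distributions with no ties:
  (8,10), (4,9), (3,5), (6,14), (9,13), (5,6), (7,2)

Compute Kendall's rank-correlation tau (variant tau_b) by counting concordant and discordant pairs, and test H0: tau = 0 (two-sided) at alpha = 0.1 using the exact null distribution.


Step 1: Enumerate the 21 unordered pairs (i,j) with i<j and classify each by sign(x_j-x_i) * sign(y_j-y_i).
  (1,2):dx=-4,dy=-1->C; (1,3):dx=-5,dy=-5->C; (1,4):dx=-2,dy=+4->D; (1,5):dx=+1,dy=+3->C
  (1,6):dx=-3,dy=-4->C; (1,7):dx=-1,dy=-8->C; (2,3):dx=-1,dy=-4->C; (2,4):dx=+2,dy=+5->C
  (2,5):dx=+5,dy=+4->C; (2,6):dx=+1,dy=-3->D; (2,7):dx=+3,dy=-7->D; (3,4):dx=+3,dy=+9->C
  (3,5):dx=+6,dy=+8->C; (3,6):dx=+2,dy=+1->C; (3,7):dx=+4,dy=-3->D; (4,5):dx=+3,dy=-1->D
  (4,6):dx=-1,dy=-8->C; (4,7):dx=+1,dy=-12->D; (5,6):dx=-4,dy=-7->C; (5,7):dx=-2,dy=-11->C
  (6,7):dx=+2,dy=-4->D
Step 2: C = 14, D = 7, total pairs = 21.
Step 3: tau = (C - D)/(n(n-1)/2) = (14 - 7)/21 = 0.333333.
Step 4: Exact two-sided p-value (enumerate n! = 5040 permutations of y under H0): p = 0.381349.
Step 5: alpha = 0.1. fail to reject H0.

tau_b = 0.3333 (C=14, D=7), p = 0.381349, fail to reject H0.


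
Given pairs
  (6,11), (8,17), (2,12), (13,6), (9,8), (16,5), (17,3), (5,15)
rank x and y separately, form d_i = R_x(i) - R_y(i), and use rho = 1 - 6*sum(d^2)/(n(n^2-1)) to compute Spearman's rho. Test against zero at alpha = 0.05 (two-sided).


Step 1: Rank x and y separately (midranks; no ties here).
rank(x): 6->3, 8->4, 2->1, 13->6, 9->5, 16->7, 17->8, 5->2
rank(y): 11->5, 17->8, 12->6, 6->3, 8->4, 5->2, 3->1, 15->7
Step 2: d_i = R_x(i) - R_y(i); compute d_i^2.
  (3-5)^2=4, (4-8)^2=16, (1-6)^2=25, (6-3)^2=9, (5-4)^2=1, (7-2)^2=25, (8-1)^2=49, (2-7)^2=25
sum(d^2) = 154.
Step 3: rho = 1 - 6*154 / (8*(8^2 - 1)) = 1 - 924/504 = -0.833333.
Step 4: Under H0, t = rho * sqrt((n-2)/(1-rho^2)) = -3.6927 ~ t(6).
Step 5: Two-sided p-value from the t-distribution with 6 df = 0.010176.
Step 6: alpha = 0.05. reject H0.

rho = -0.8333, p = 0.010176, reject H0 at alpha = 0.05.


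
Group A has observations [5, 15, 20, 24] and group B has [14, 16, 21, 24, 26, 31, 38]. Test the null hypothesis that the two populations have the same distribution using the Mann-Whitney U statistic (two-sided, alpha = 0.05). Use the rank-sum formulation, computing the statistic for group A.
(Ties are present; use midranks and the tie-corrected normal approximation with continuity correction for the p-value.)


Step 1: Combine and sort all 11 observations; assign midranks.
sorted (value, group): (5,X), (14,Y), (15,X), (16,Y), (20,X), (21,Y), (24,X), (24,Y), (26,Y), (31,Y), (38,Y)
ranks: 5->1, 14->2, 15->3, 16->4, 20->5, 21->6, 24->7.5, 24->7.5, 26->9, 31->10, 38->11
Step 2: Rank sum for X: R1 = 1 + 3 + 5 + 7.5 = 16.5.
Step 3: U_X = R1 - n1(n1+1)/2 = 16.5 - 4*5/2 = 16.5 - 10 = 6.5.
       U_Y = n1*n2 - U_X = 28 - 6.5 = 21.5.
Step 4: Ties are present, so use the tie-corrected normal approximation (with continuity correction) for the p-value.
Step 5: p-value = 0.184875; compare to alpha = 0.05. fail to reject H0.

U_X = 6.5, p = 0.184875, fail to reject H0 at alpha = 0.05.


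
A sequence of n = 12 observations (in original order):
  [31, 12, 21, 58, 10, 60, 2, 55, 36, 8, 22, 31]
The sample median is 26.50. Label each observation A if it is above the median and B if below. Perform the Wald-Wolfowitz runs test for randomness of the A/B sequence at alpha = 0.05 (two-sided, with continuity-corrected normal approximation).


Step 1: Compute median = 26.50; label A = above, B = below.
Labels in order: ABBABABAABBA  (n_A = 6, n_B = 6)
Step 2: Count runs R = 9.
Step 3: Under H0 (random ordering), E[R] = 2*n_A*n_B/(n_A+n_B) + 1 = 2*6*6/12 + 1 = 7.0000.
        Var[R] = 2*n_A*n_B*(2*n_A*n_B - n_A - n_B) / ((n_A+n_B)^2 * (n_A+n_B-1)) = 4320/1584 = 2.7273.
        SD[R] = 1.6514.
Step 4: Continuity-corrected z = (R - 0.5 - E[R]) / SD[R] = (9 - 0.5 - 7.0000) / 1.6514 = 0.9083.
Step 5: Two-sided p-value via normal approximation = 2*(1 - Phi(|z|)) = 0.363722.
Step 6: alpha = 0.05. fail to reject H0.

R = 9, z = 0.9083, p = 0.363722, fail to reject H0.


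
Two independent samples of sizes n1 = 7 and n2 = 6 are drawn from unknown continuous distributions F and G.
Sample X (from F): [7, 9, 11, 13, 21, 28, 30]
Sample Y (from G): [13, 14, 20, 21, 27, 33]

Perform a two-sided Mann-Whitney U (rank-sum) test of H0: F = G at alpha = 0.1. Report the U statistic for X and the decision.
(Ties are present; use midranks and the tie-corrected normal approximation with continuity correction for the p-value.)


Step 1: Combine and sort all 13 observations; assign midranks.
sorted (value, group): (7,X), (9,X), (11,X), (13,X), (13,Y), (14,Y), (20,Y), (21,X), (21,Y), (27,Y), (28,X), (30,X), (33,Y)
ranks: 7->1, 9->2, 11->3, 13->4.5, 13->4.5, 14->6, 20->7, 21->8.5, 21->8.5, 27->10, 28->11, 30->12, 33->13
Step 2: Rank sum for X: R1 = 1 + 2 + 3 + 4.5 + 8.5 + 11 + 12 = 42.
Step 3: U_X = R1 - n1(n1+1)/2 = 42 - 7*8/2 = 42 - 28 = 14.
       U_Y = n1*n2 - U_X = 42 - 14 = 28.
Step 4: Ties are present, so use the tie-corrected normal approximation (with continuity correction) for the p-value.
Step 5: p-value = 0.351785; compare to alpha = 0.1. fail to reject H0.

U_X = 14, p = 0.351785, fail to reject H0 at alpha = 0.1.


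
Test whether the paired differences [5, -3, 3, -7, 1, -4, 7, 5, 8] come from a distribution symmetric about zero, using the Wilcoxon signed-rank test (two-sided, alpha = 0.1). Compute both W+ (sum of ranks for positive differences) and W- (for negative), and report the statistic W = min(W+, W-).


Step 1: Drop any zero differences (none here) and take |d_i|.
|d| = [5, 3, 3, 7, 1, 4, 7, 5, 8]
Step 2: Midrank |d_i| (ties get averaged ranks).
ranks: |5|->5.5, |3|->2.5, |3|->2.5, |7|->7.5, |1|->1, |4|->4, |7|->7.5, |5|->5.5, |8|->9
Step 3: Attach original signs; sum ranks with positive sign and with negative sign.
W+ = 5.5 + 2.5 + 1 + 7.5 + 5.5 + 9 = 31
W- = 2.5 + 7.5 + 4 = 14
(Check: W+ + W- = 45 should equal n(n+1)/2 = 45.)
Step 4: Test statistic W = min(W+, W-) = 14.
Step 5: Ties in |d|, so use the tie-corrected normal approximation.
        E[W] = n(n+1)/4 = 9*10/4 = 22.5.
        Tie groups: |d|=3 (t=2), |d|=5 (t=2), |d|=7 (t=2); sum(t^3 - t) = 18.
        Var[W] = n(n+1)(2n+1)/24 - sum(t^3-t)/48 = 1710/24 - 18/48 = 70.875.
        z = (W - E[W]) / sqrt(Var[W]) = (14 - 22.5) / 8.4187 = -1.0097.
        Two-sided p = 2*Phi(z) = 0.312661.
Step 6: alpha = 0.1. fail to reject H0.

W+ = 31, W- = 14, W = min = 14, p = 0.312661, fail to reject H0.


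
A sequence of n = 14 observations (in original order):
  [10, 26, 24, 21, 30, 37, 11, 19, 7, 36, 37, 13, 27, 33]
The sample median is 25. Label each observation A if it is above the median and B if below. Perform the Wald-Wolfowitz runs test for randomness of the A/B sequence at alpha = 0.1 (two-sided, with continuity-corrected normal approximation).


Step 1: Compute median = 25; label A = above, B = below.
Labels in order: BABBAABBBAABAA  (n_A = 7, n_B = 7)
Step 2: Count runs R = 8.
Step 3: Under H0 (random ordering), E[R] = 2*n_A*n_B/(n_A+n_B) + 1 = 2*7*7/14 + 1 = 8.0000.
        Var[R] = 2*n_A*n_B*(2*n_A*n_B - n_A - n_B) / ((n_A+n_B)^2 * (n_A+n_B-1)) = 8232/2548 = 3.2308.
        SD[R] = 1.7974.
Step 4: R = E[R], so z = 0 with no continuity correction.
Step 5: Two-sided p-value via normal approximation = 2*(1 - Phi(|z|)) = 1.000000.
Step 6: alpha = 0.1. fail to reject H0.

R = 8, z = 0.0000, p = 1.000000, fail to reject H0.


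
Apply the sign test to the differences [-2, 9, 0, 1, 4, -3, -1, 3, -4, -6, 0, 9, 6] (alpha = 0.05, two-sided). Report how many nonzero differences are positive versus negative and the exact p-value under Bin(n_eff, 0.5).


Step 1: Discard zero differences. Original n = 13; n_eff = number of nonzero differences = 11.
Nonzero differences (with sign): -2, +9, +1, +4, -3, -1, +3, -4, -6, +9, +6
Step 2: Count signs: positive = 6, negative = 5.
Step 3: Under H0: P(positive) = 0.5, so the number of positives S ~ Bin(11, 0.5).
Step 4: Two-sided exact p-value = sum of Bin(11,0.5) probabilities at or below the observed probability = 1.000000.
Step 5: alpha = 0.05. fail to reject H0.

n_eff = 11, pos = 6, neg = 5, p = 1.000000, fail to reject H0.


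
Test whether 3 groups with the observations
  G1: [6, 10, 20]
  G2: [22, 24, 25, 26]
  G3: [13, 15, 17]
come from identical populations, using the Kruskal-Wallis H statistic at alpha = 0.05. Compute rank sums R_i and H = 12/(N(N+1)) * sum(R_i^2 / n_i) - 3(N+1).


Step 1: Combine all N = 10 observations and assign midranks.
sorted (value, group, rank): (6,G1,1), (10,G1,2), (13,G3,3), (15,G3,4), (17,G3,5), (20,G1,6), (22,G2,7), (24,G2,8), (25,G2,9), (26,G2,10)
Step 2: Sum ranks within each group.
R_1 = 9 (n_1 = 3)
R_2 = 34 (n_2 = 4)
R_3 = 12 (n_3 = 3)
Step 3: H = 12/(N(N+1)) * sum(R_i^2/n_i) - 3(N+1)
     = 12/(10*11) * (9^2/3 + 34^2/4 + 12^2/3) - 3*11
     = 0.109091 * 364 - 33
     = 6.709091.
Step 4: No ties, so H is used without correction.
Step 5: Under H0, H ~ chi^2(2); p-value = 0.034925.
Step 6: alpha = 0.05. reject H0.

H = 6.7091, df = 2, p = 0.034925, reject H0.


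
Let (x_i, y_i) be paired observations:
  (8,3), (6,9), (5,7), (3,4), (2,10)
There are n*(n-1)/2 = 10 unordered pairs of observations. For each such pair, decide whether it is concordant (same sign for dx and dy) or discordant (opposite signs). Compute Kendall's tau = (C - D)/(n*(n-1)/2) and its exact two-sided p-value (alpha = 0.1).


Step 1: Enumerate the 10 unordered pairs (i,j) with i<j and classify each by sign(x_j-x_i) * sign(y_j-y_i).
  (1,2):dx=-2,dy=+6->D; (1,3):dx=-3,dy=+4->D; (1,4):dx=-5,dy=+1->D; (1,5):dx=-6,dy=+7->D
  (2,3):dx=-1,dy=-2->C; (2,4):dx=-3,dy=-5->C; (2,5):dx=-4,dy=+1->D; (3,4):dx=-2,dy=-3->C
  (3,5):dx=-3,dy=+3->D; (4,5):dx=-1,dy=+6->D
Step 2: C = 3, D = 7, total pairs = 10.
Step 3: tau = (C - D)/(n(n-1)/2) = (3 - 7)/10 = -0.400000.
Step 4: Exact two-sided p-value (enumerate n! = 120 permutations of y under H0): p = 0.483333.
Step 5: alpha = 0.1. fail to reject H0.

tau_b = -0.4000 (C=3, D=7), p = 0.483333, fail to reject H0.


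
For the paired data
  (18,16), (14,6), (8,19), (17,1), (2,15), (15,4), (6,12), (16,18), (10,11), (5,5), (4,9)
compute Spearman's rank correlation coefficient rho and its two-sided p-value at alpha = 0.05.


Step 1: Rank x and y separately (midranks; no ties here).
rank(x): 18->11, 14->7, 8->5, 17->10, 2->1, 15->8, 6->4, 16->9, 10->6, 5->3, 4->2
rank(y): 16->9, 6->4, 19->11, 1->1, 15->8, 4->2, 12->7, 18->10, 11->6, 5->3, 9->5
Step 2: d_i = R_x(i) - R_y(i); compute d_i^2.
  (11-9)^2=4, (7-4)^2=9, (5-11)^2=36, (10-1)^2=81, (1-8)^2=49, (8-2)^2=36, (4-7)^2=9, (9-10)^2=1, (6-6)^2=0, (3-3)^2=0, (2-5)^2=9
sum(d^2) = 234.
Step 3: rho = 1 - 6*234 / (11*(11^2 - 1)) = 1 - 1404/1320 = -0.063636.
Step 4: Under H0, t = rho * sqrt((n-2)/(1-rho^2)) = -0.1913 ~ t(9).
Step 5: Two-sided p-value from the t-distribution with 9 df = 0.852539.
Step 6: alpha = 0.05. fail to reject H0.

rho = -0.0636, p = 0.852539, fail to reject H0 at alpha = 0.05.


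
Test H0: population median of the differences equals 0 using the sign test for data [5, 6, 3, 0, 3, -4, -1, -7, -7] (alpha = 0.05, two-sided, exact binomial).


Step 1: Discard zero differences. Original n = 9; n_eff = number of nonzero differences = 8.
Nonzero differences (with sign): +5, +6, +3, +3, -4, -1, -7, -7
Step 2: Count signs: positive = 4, negative = 4.
Step 3: Under H0: P(positive) = 0.5, so the number of positives S ~ Bin(8, 0.5).
Step 4: Two-sided exact p-value = sum of Bin(8,0.5) probabilities at or below the observed probability = 1.000000.
Step 5: alpha = 0.05. fail to reject H0.

n_eff = 8, pos = 4, neg = 4, p = 1.000000, fail to reject H0.


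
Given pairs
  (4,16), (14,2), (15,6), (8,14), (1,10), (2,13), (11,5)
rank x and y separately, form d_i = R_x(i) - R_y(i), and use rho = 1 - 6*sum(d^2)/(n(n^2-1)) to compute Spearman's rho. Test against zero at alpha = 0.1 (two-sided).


Step 1: Rank x and y separately (midranks; no ties here).
rank(x): 4->3, 14->6, 15->7, 8->4, 1->1, 2->2, 11->5
rank(y): 16->7, 2->1, 6->3, 14->6, 10->4, 13->5, 5->2
Step 2: d_i = R_x(i) - R_y(i); compute d_i^2.
  (3-7)^2=16, (6-1)^2=25, (7-3)^2=16, (4-6)^2=4, (1-4)^2=9, (2-5)^2=9, (5-2)^2=9
sum(d^2) = 88.
Step 3: rho = 1 - 6*88 / (7*(7^2 - 1)) = 1 - 528/336 = -0.571429.
Step 4: Under H0, t = rho * sqrt((n-2)/(1-rho^2)) = -1.5570 ~ t(5).
Step 5: Two-sided p-value from the t-distribution with 5 df = 0.180202.
Step 6: alpha = 0.1. fail to reject H0.

rho = -0.5714, p = 0.180202, fail to reject H0 at alpha = 0.1.


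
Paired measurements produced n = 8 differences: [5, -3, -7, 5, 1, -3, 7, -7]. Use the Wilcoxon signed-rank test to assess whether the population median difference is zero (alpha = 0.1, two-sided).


Step 1: Drop any zero differences (none here) and take |d_i|.
|d| = [5, 3, 7, 5, 1, 3, 7, 7]
Step 2: Midrank |d_i| (ties get averaged ranks).
ranks: |5|->4.5, |3|->2.5, |7|->7, |5|->4.5, |1|->1, |3|->2.5, |7|->7, |7|->7
Step 3: Attach original signs; sum ranks with positive sign and with negative sign.
W+ = 4.5 + 4.5 + 1 + 7 = 17
W- = 2.5 + 7 + 2.5 + 7 = 19
(Check: W+ + W- = 36 should equal n(n+1)/2 = 36.)
Step 4: Test statistic W = min(W+, W-) = 17.
Step 5: Ties in |d|, so use the tie-corrected normal approximation.
        E[W] = n(n+1)/4 = 8*9/4 = 18.
        Tie groups: |d|=3 (t=2), |d|=5 (t=2), |d|=7 (t=3); sum(t^3 - t) = 36.
        Var[W] = n(n+1)(2n+1)/24 - sum(t^3-t)/48 = 1224/24 - 36/48 = 50.25.
        z = (W - E[W]) / sqrt(Var[W]) = (17 - 18) / 7.0887 = -0.1411.
        Two-sided p = 2*Phi(z) = 0.887815.
Step 6: alpha = 0.1. fail to reject H0.

W+ = 17, W- = 19, W = min = 17, p = 0.887815, fail to reject H0.


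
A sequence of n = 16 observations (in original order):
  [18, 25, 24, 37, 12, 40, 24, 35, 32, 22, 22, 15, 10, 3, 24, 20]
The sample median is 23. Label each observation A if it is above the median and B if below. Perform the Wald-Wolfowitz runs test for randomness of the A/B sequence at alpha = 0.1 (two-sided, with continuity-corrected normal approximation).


Step 1: Compute median = 23; label A = above, B = below.
Labels in order: BAAABAAAABBBBBAB  (n_A = 8, n_B = 8)
Step 2: Count runs R = 7.
Step 3: Under H0 (random ordering), E[R] = 2*n_A*n_B/(n_A+n_B) + 1 = 2*8*8/16 + 1 = 9.0000.
        Var[R] = 2*n_A*n_B*(2*n_A*n_B - n_A - n_B) / ((n_A+n_B)^2 * (n_A+n_B-1)) = 14336/3840 = 3.7333.
        SD[R] = 1.9322.
Step 4: Continuity-corrected z = (R + 0.5 - E[R]) / SD[R] = (7 + 0.5 - 9.0000) / 1.9322 = -0.7763.
Step 5: Two-sided p-value via normal approximation = 2*(1 - Phi(|z|)) = 0.437558.
Step 6: alpha = 0.1. fail to reject H0.

R = 7, z = -0.7763, p = 0.437558, fail to reject H0.


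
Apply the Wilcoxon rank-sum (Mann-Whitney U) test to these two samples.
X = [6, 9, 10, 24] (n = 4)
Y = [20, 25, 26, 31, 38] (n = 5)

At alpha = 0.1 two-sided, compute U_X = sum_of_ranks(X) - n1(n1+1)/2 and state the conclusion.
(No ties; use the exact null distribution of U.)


Step 1: Combine and sort all 9 observations; assign midranks.
sorted (value, group): (6,X), (9,X), (10,X), (20,Y), (24,X), (25,Y), (26,Y), (31,Y), (38,Y)
ranks: 6->1, 9->2, 10->3, 20->4, 24->5, 25->6, 26->7, 31->8, 38->9
Step 2: Rank sum for X: R1 = 1 + 2 + 3 + 5 = 11.
Step 3: U_X = R1 - n1(n1+1)/2 = 11 - 4*5/2 = 11 - 10 = 1.
       U_Y = n1*n2 - U_X = 20 - 1 = 19.
Step 4: No ties, so the exact null distribution of U (based on enumerating the C(9,4) = 126 equally likely rank assignments) gives the two-sided p-value.
Step 5: p-value = 0.031746; compare to alpha = 0.1. reject H0.

U_X = 1, p = 0.031746, reject H0 at alpha = 0.1.


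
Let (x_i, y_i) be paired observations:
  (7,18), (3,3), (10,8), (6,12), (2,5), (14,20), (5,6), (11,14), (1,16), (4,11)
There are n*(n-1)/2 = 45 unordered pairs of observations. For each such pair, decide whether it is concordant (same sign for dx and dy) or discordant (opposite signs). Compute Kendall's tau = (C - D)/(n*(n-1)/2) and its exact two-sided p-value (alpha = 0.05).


Step 1: Enumerate the 45 unordered pairs (i,j) with i<j and classify each by sign(x_j-x_i) * sign(y_j-y_i).
  (1,2):dx=-4,dy=-15->C; (1,3):dx=+3,dy=-10->D; (1,4):dx=-1,dy=-6->C; (1,5):dx=-5,dy=-13->C
  (1,6):dx=+7,dy=+2->C; (1,7):dx=-2,dy=-12->C; (1,8):dx=+4,dy=-4->D; (1,9):dx=-6,dy=-2->C
  (1,10):dx=-3,dy=-7->C; (2,3):dx=+7,dy=+5->C; (2,4):dx=+3,dy=+9->C; (2,5):dx=-1,dy=+2->D
  (2,6):dx=+11,dy=+17->C; (2,7):dx=+2,dy=+3->C; (2,8):dx=+8,dy=+11->C; (2,9):dx=-2,dy=+13->D
  (2,10):dx=+1,dy=+8->C; (3,4):dx=-4,dy=+4->D; (3,5):dx=-8,dy=-3->C; (3,6):dx=+4,dy=+12->C
  (3,7):dx=-5,dy=-2->C; (3,8):dx=+1,dy=+6->C; (3,9):dx=-9,dy=+8->D; (3,10):dx=-6,dy=+3->D
  (4,5):dx=-4,dy=-7->C; (4,6):dx=+8,dy=+8->C; (4,7):dx=-1,dy=-6->C; (4,8):dx=+5,dy=+2->C
  (4,9):dx=-5,dy=+4->D; (4,10):dx=-2,dy=-1->C; (5,6):dx=+12,dy=+15->C; (5,7):dx=+3,dy=+1->C
  (5,8):dx=+9,dy=+9->C; (5,9):dx=-1,dy=+11->D; (5,10):dx=+2,dy=+6->C; (6,7):dx=-9,dy=-14->C
  (6,8):dx=-3,dy=-6->C; (6,9):dx=-13,dy=-4->C; (6,10):dx=-10,dy=-9->C; (7,8):dx=+6,dy=+8->C
  (7,9):dx=-4,dy=+10->D; (7,10):dx=-1,dy=+5->D; (8,9):dx=-10,dy=+2->D; (8,10):dx=-7,dy=-3->C
  (9,10):dx=+3,dy=-5->D
Step 2: C = 32, D = 13, total pairs = 45.
Step 3: tau = (C - D)/(n(n-1)/2) = (32 - 13)/45 = 0.422222.
Step 4: Exact two-sided p-value (enumerate n! = 3628800 permutations of y under H0): p = 0.108313.
Step 5: alpha = 0.05. fail to reject H0.

tau_b = 0.4222 (C=32, D=13), p = 0.108313, fail to reject H0.


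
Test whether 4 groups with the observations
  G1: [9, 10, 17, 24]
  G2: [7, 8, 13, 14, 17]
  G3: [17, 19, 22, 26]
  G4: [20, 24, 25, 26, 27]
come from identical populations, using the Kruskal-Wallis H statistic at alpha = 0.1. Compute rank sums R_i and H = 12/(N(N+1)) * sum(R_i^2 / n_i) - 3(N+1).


Step 1: Combine all N = 18 observations and assign midranks.
sorted (value, group, rank): (7,G2,1), (8,G2,2), (9,G1,3), (10,G1,4), (13,G2,5), (14,G2,6), (17,G1,8), (17,G2,8), (17,G3,8), (19,G3,10), (20,G4,11), (22,G3,12), (24,G1,13.5), (24,G4,13.5), (25,G4,15), (26,G3,16.5), (26,G4,16.5), (27,G4,18)
Step 2: Sum ranks within each group.
R_1 = 28.5 (n_1 = 4)
R_2 = 22 (n_2 = 5)
R_3 = 46.5 (n_3 = 4)
R_4 = 74 (n_4 = 5)
Step 3: H = 12/(N(N+1)) * sum(R_i^2/n_i) - 3(N+1)
     = 12/(18*19) * (28.5^2/4 + 22^2/5 + 46.5^2/4 + 74^2/5) - 3*19
     = 0.035088 * 1935.62 - 57
     = 10.916667.
Step 4: Ties present; correction factor C = 1 - 36/(18^3 - 18) = 0.993808. Corrected H = 10.916667 / 0.993808 = 10.984683.
Step 5: Under H0, H ~ chi^2(3); p-value = 0.011809.
Step 6: alpha = 0.1. reject H0.

H = 10.9847, df = 3, p = 0.011809, reject H0.


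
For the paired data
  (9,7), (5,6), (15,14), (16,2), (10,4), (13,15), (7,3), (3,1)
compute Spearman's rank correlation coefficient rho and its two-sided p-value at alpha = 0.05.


Step 1: Rank x and y separately (midranks; no ties here).
rank(x): 9->4, 5->2, 15->7, 16->8, 10->5, 13->6, 7->3, 3->1
rank(y): 7->6, 6->5, 14->7, 2->2, 4->4, 15->8, 3->3, 1->1
Step 2: d_i = R_x(i) - R_y(i); compute d_i^2.
  (4-6)^2=4, (2-5)^2=9, (7-7)^2=0, (8-2)^2=36, (5-4)^2=1, (6-8)^2=4, (3-3)^2=0, (1-1)^2=0
sum(d^2) = 54.
Step 3: rho = 1 - 6*54 / (8*(8^2 - 1)) = 1 - 324/504 = 0.357143.
Step 4: Under H0, t = rho * sqrt((n-2)/(1-rho^2)) = 0.9366 ~ t(6).
Step 5: Two-sided p-value from the t-distribution with 6 df = 0.385121.
Step 6: alpha = 0.05. fail to reject H0.

rho = 0.3571, p = 0.385121, fail to reject H0 at alpha = 0.05.
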